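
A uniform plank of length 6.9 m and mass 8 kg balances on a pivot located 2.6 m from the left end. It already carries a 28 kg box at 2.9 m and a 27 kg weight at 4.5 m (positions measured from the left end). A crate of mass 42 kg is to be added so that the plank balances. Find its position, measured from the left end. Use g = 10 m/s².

Choose the pivot (at 2.6 m from the left end) as the axis so the support reaction has zero arm there.
Beam weight: 8 × 10 = 80 N down at 3.45 m → arm 0.85 m, τ = 80 × 0.85 = 68 N·m clockwise.
Box: 28 × 10 = 280 N down at 2.9 m → arm 0.3 m, τ = 280 × 0.3 = 84 N·m clockwise.
Weight: 27 × 10 = 270 N down at 4.5 m → arm 1.9 m, τ = 270 × 1.9 = 513 N·m clockwise.
Net moment of existing loads = 665 N·m clockwise.
The crate weighs 42 × 10 = 420 N and must supply an equal counterclockwise moment, so its lever arm about the pivot is 665 / 420 = 1.58 m.
That puts it at 2.6 − 1.58 = 1.02 m from the left end.

x ≈ 1.02 m from the left end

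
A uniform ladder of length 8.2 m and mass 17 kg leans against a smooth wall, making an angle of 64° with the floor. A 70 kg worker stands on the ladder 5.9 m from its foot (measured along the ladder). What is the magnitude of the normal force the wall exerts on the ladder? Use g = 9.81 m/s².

Taking torques about the foot of the ladder:
Ladder weight 17×9.81 = 166.8 N acts at 4.1 m along the ladder; its horizontal arm is 4.1·cos64° = 1.797 m → τ = 299.7 N·m clockwise.
Worker: 70×9.81 = 686.7 N at 5.9 m → arm 2.586 m → τ = 1776 N·m clockwise.
Wall normal N acts horizontally at the top; its moment arm is the height L sinθ = 8.2·sin64° = 7.37 m, counterclockwise.
Balancing moments: N × 7.37 = 2076, giving N = 282 N.

N_wall ≈ 282 N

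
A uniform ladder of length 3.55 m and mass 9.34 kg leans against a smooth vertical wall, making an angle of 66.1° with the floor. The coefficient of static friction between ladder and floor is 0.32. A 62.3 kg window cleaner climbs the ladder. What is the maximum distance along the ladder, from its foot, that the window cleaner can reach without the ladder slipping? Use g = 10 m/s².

About the foot of the ladder:
Ladder weight 9.34×10 = 93.4 N acts at 1.775 m along the ladder; its horizontal arm is 1.775·cos66.1° = 0.7191 m → τ = 67.16 N·m clockwise.
Window cleaner weight 62.3×10 = 623 N at distance d → arm d·cos66.1° → τ = 623·d·0.4051 clockwise.
Wall normal N at the top has arm L sinθ = 3.246 m counterclockwise, so Στ = 0 gives N·3.246 = 67.16 + 252.4·d.
ΣFy = 0 ⇒ N_floor = 716.4 N, so the maximum friction is μ_s·N_floor = 0.32×716.4 = 229.2 N. ΣFx = 0 ⇒ N_wall = f, so at the slipping point N = 229.2 N.
Substituting: 229.2×3.246 = 67.16 + 252.4·d ⇒ d = (744 − 67.16) / 252.4 = 2.68 m.

d ≈ 2.68 m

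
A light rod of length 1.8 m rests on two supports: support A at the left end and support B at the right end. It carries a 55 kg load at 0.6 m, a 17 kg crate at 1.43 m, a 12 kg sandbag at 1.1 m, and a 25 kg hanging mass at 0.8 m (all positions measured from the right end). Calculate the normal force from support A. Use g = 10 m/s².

R_A ≈ 503 N

About support B:
Load: 55 × 10 = 550 N down at 0.6 m → arm 0.6 m, τ = 550 × 0.6 = 330 N·m counterclockwise.
Crate: 17 × 10 = 170 N down at 1.43 m → arm 1.43 m, τ = 170 × 1.43 = 243.1 N·m counterclockwise.
Sandbag: 12 × 10 = 120 N down at 1.1 m → arm 1.1 m, τ = 120 × 1.1 = 132 N·m counterclockwise.
Hanging mass: 25 × 10 = 250 N down at 0.8 m → arm 0.8 m, τ = 250 × 0.8 = 200 N·m counterclockwise.
Net load moment about support B = 905.1 N·m counterclockwise.
Reaction R at support A is upward at 1.8 m, arm 1.8 m → moment R × 1.8 clockwise.
Setting net torque to zero: R × 1.8 = 905.1 → R = 503 N.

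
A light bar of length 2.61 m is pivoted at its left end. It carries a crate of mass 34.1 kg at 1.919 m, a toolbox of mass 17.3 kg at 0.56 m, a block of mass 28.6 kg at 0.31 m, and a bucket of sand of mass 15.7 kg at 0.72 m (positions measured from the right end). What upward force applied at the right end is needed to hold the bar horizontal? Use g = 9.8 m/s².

Choose the left end as the axis so the unknown pivot reaction has zero arm there.
Crate: 34.1 × 9.8 = 334.2 N down at 1.919 m → arm 0.691 m, τ = 334.2 × 0.691 = 230.9 N·m clockwise.
Toolbox: 17.3 × 9.8 = 169.5 N down at 0.56 m → arm 2.05 m, τ = 169.5 × 2.05 = 347.5 N·m clockwise.
Block: 28.6 × 9.8 = 280.3 N down at 0.31 m → arm 2.3 m, τ = 280.3 × 2.3 = 644.7 N·m clockwise.
Bucket of sand: 15.7 × 9.8 = 153.9 N down at 0.72 m → arm 1.89 m, τ = 153.9 × 1.89 = 290.9 N·m clockwise.
Net moment of the loads = 1514 N·m clockwise.
The upward force F acts at the right end, arm 2.61 m, giving F × 2.61 counterclockwise.
For rotational equilibrium, F × 2.61 = 1514, so F = 1514 / 2.61 = 580 N.

F ≈ 580 N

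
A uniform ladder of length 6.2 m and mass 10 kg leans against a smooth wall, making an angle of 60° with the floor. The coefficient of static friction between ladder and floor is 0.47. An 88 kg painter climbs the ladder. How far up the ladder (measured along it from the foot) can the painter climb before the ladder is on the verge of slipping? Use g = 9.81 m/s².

d ≈ 5.27 m

Choose the foot of the ladder as the axis so the floor normal and friction both act there and drop out.
Ladder weight 10×9.81 = 98.1 N acts at 3.1 m along the ladder; its horizontal arm is 3.1·cos60° = 1.55 m → τ = 152.1 N·m clockwise.
Painter weight 88×9.81 = 863.3 N at distance d → arm d·cos60° → τ = 863.3·d·0.5 clockwise.
Wall normal N at the top has arm L sinθ = 5.369 m counterclockwise, so Στ = 0 gives N·5.369 = 152.1 + 431.6·d.
ΣFy = 0 ⇒ N_floor = 961.4 N, so the maximum friction is μ_s·N_floor = 0.47×961.4 = 451.9 N. ΣFx = 0 ⇒ N_wall = f, so at the slipping point N = 451.9 N.
Substituting: 451.9×5.369 = 152.1 + 431.6·d ⇒ d = (2426 − 152.1) / 431.6 = 5.27 m.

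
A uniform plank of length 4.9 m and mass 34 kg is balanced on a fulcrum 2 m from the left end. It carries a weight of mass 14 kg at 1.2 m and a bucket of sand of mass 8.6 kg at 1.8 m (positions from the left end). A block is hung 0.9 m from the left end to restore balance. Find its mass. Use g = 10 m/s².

m ≈ 2.16 kg

Take moments about the fulcrum (at 2 m from the left end).
Beam weight: 34 × 10 = 340 N down at 2.45 m → arm 0.45 m, τ = 340 × 0.45 = 153 N·m clockwise.
Weight: 14 × 10 = 140 N down at 1.2 m → arm 0.8 m, τ = 140 × 0.8 = 112 N·m counterclockwise.
Bucket of sand: 8.6 × 10 = 86 N down at 1.8 m → arm 0.2 m, τ = 86 × 0.2 = 17.2 N·m counterclockwise.
Net moment of known loads = 23.8 N·m clockwise.
An unknown mass m at 0.9 m has arm 1.1 m; its moment is m·g·1.1 counterclockwise.
Balancing moments: m × 10 × 1.1 = 23.8, giving m = 23.8 / (10 × 1.1) = 2.16 kg.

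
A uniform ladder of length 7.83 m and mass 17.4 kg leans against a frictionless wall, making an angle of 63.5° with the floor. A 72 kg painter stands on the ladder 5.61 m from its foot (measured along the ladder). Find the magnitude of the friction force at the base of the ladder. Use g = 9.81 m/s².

f ≈ 295 N

About the foot of the ladder:
Ladder weight 17.4×9.81 = 170.7 N acts at 3.915 m along the ladder; its horizontal arm is 3.915·cos63.5° = 1.747 m → τ = 298.2 N·m clockwise.
Painter: 72×9.81 = 706.3 N at 5.61 m → arm 2.503 m → τ = 1768 N·m clockwise.
Wall normal N acts horizontally at the top; its moment arm is the height L sinθ = 7.83·sin63.5° = 7.007 m, counterclockwise.
Balancing moments: N × 7.007 = 2066, giving N = 295 N.
ΣFx = 0: friction at the foot balances the wall's push, so f = N_wall = 295 N.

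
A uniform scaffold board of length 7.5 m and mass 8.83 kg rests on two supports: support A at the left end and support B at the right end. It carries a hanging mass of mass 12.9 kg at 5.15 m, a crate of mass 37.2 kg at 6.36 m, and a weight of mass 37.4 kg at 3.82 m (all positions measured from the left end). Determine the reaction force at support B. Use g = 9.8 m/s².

R_B ≈ 626 N

About support A:
Beam weight: 8.83 × 9.8 = 86.53 N down at 3.75 m → arm 3.75 m, τ = 86.53 × 3.75 = 324.5 N·m clockwise.
Hanging mass: 12.9 × 9.8 = 126.4 N down at 5.15 m → arm 5.15 m, τ = 126.4 × 5.15 = 651 N·m clockwise.
Crate: 37.2 × 9.8 = 364.6 N down at 6.36 m → arm 6.36 m, τ = 364.6 × 6.36 = 2319 N·m clockwise.
Weight: 37.4 × 9.8 = 366.5 N down at 3.82 m → arm 3.82 m, τ = 366.5 × 3.82 = 1400 N·m clockwise.
Net load moment about support A = 4694 N·m clockwise.
Reaction R at support B is upward at 7.5 m, arm 7.5 m → moment R × 7.5 counterclockwise.
Balancing moments: R × 7.5 = 4694, giving R = 626 N.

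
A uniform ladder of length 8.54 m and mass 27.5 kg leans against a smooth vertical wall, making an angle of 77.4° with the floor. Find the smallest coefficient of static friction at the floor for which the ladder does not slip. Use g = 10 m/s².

μ_min ≈ 0.112

About the foot of the ladder:
Ladder weight 27.5×10 = 275 N acts at 4.27 m along the ladder; its horizontal arm is 4.27·cos77.4° = 0.9315 m → τ = 256.2 N·m clockwise.
Wall normal N acts horizontally at the top; its moment arm is the height L sinθ = 8.54·sin77.4° = 8.334 m, counterclockwise.
Στ = 0 ⇒ N × 8.334 = 256.2 ⇒ N = 30.74 N.
ΣFx = 0 ⇒ f = N_wall = 30.74 N. ΣFy = 0 ⇒ N_floor = 275 N.
μ_min = f / N_floor = 30.74 / 275 = 0.112.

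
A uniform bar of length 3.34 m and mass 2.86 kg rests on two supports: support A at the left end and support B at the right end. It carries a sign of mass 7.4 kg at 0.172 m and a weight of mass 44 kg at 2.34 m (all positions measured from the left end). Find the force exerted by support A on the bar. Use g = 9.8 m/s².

R_A ≈ 212 N

Taking torques about support B:
Beam weight: 2.86 × 9.8 = 28.03 N down at 1.67 m → arm 1.67 m, τ = 28.03 × 1.67 = 46.81 N·m counterclockwise.
Sign: 7.4 × 9.8 = 72.52 N down at 0.172 m → arm 3.168 m, τ = 72.52 × 3.168 = 229.7 N·m counterclockwise.
Weight: 44 × 9.8 = 431.2 N down at 2.34 m → arm 1 m, τ = 431.2 × 1 = 431.2 N·m counterclockwise.
Net load moment about support B = 707.7 N·m counterclockwise.
Reaction R at support A is upward at 0 m, arm 3.34 m → moment R × 3.34 clockwise.
Setting net torque to zero: R × 3.34 = 707.7 → R = 212 N.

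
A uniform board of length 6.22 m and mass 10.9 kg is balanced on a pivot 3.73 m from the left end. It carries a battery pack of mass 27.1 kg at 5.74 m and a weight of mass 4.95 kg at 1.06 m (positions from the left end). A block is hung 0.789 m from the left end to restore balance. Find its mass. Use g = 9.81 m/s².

Taking torques about the pivot (at 3.73 m from the left end):
Beam weight: 10.9 × 9.81 = 106.9 N down at 3.11 m → arm 0.62 m, τ = 106.9 × 0.62 = 66.28 N·m counterclockwise.
Battery pack: 27.1 × 9.81 = 265.9 N down at 5.74 m → arm 2.01 m, τ = 265.9 × 2.01 = 534.5 N·m clockwise.
Weight: 4.95 × 9.81 = 48.56 N down at 1.06 m → arm 2.67 m, τ = 48.56 × 2.67 = 129.7 N·m counterclockwise.
Net moment of known loads = 338.5 N·m clockwise.
An unknown mass m at 0.789 m has arm 2.941 m; its moment is m·g·2.941 counterclockwise.
Balancing moments: m × 9.81 × 2.941 = 338.5, giving m = 338.5 / (9.81 × 2.941) = 11.7 kg.

m ≈ 11.7 kg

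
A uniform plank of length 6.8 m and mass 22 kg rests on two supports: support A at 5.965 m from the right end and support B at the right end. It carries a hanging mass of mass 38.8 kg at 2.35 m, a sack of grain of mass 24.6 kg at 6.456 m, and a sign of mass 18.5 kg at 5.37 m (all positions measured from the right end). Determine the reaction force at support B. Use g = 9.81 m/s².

R_B ≈ 322 N

About support A:
Beam weight: 22 × 9.81 = 215.8 N down at 3.4 m → arm 2.565 m, τ = 215.8 × 2.565 = 553.5 N·m clockwise.
Hanging mass: 38.8 × 9.81 = 380.6 N down at 2.35 m → arm 3.615 m, τ = 380.6 × 3.615 = 1376 N·m clockwise.
Sack of grain: 24.6 × 9.81 = 241.3 N down at 6.456 m → arm 0.491 m, τ = 241.3 × 0.491 = 118.5 N·m counterclockwise.
Sign: 18.5 × 9.81 = 181.5 N down at 5.37 m → arm 0.595 m, τ = 181.5 × 0.595 = 108 N·m clockwise.
Net load moment about support A = 1919 N·m clockwise.
Reaction R at support B is upward at 0 m, arm 5.965 m → moment R × 5.965 counterclockwise.
For rotational equilibrium, R × 5.965 = 1919, so R = 322 N.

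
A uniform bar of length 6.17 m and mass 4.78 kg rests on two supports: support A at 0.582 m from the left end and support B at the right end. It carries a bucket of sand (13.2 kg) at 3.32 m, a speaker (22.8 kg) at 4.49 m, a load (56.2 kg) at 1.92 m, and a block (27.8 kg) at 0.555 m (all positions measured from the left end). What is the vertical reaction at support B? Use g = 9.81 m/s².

R_B ≈ 372 N

Sum moments about support A (its reaction then has zero moment arm).
Beam weight: 4.78 × 9.81 = 46.89 N down at 3.085 m → arm 2.503 m, τ = 46.89 × 2.503 = 117.4 N·m clockwise.
Bucket of sand: 13.2 × 9.81 = 129.5 N down at 3.32 m → arm 2.738 m, τ = 129.5 × 2.738 = 354.6 N·m clockwise.
Speaker: 22.8 × 9.81 = 223.7 N down at 4.49 m → arm 3.908 m, τ = 223.7 × 3.908 = 874.2 N·m clockwise.
Load: 56.2 × 9.81 = 551.3 N down at 1.92 m → arm 1.338 m, τ = 551.3 × 1.338 = 737.6 N·m clockwise.
Block: 27.8 × 9.81 = 272.7 N down at 0.555 m → arm 0.027 m, τ = 272.7 × 0.027 = 7.363 N·m counterclockwise.
Net load moment about support A = 2076 N·m clockwise.
Reaction R at support B is upward at 6.17 m, arm 5.588 m → moment R × 5.588 counterclockwise.
For rotational equilibrium, R × 5.588 = 2076, so R = 372 N.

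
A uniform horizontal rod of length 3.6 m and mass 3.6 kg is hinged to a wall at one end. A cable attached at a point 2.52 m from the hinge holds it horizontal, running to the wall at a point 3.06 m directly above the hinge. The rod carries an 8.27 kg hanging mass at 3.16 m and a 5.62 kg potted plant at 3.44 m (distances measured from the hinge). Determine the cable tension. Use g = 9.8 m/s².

T ≈ 262 N

Take moments about the hinge.
Beam weight: 3.6 × 9.8 = 35.28 N down at 1.8 m → arm 1.8 m, τ = 35.28 × 1.8 = 63.5 N·m clockwise.
Hanging mass: 8.27 × 9.8 = 81.05 N down at 3.16 m → arm 3.16 m, τ = 81.05 × 3.16 = 256.1 N·m clockwise.
Potted plant: 5.62 × 9.8 = 55.08 N down at 3.44 m → arm 3.44 m, τ = 55.08 × 3.44 = 189.5 N·m clockwise.
Total clockwise load moment = 509.1 N·m.
The cable tension T acts at 2.52 m; only its component perpendicular to the rod, T sinθ, produces torque. sinθ = h/√(h²+d²) = 3.06/√(3.06²+2.52²) = 0.7719.
For rotational equilibrium, T × 2.52 × 0.7719 = 509.1, so T = 509.1 / 1.945 = 262 N.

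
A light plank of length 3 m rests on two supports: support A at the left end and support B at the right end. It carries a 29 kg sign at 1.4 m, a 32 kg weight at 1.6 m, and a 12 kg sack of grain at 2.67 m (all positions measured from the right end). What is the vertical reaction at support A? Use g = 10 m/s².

Sum moments about support B (its reaction then has zero moment arm).
Sign: 29 × 10 = 290 N down at 1.4 m → arm 1.4 m, τ = 290 × 1.4 = 406 N·m counterclockwise.
Weight: 32 × 10 = 320 N down at 1.6 m → arm 1.6 m, τ = 320 × 1.6 = 512 N·m counterclockwise.
Sack of grain: 12 × 10 = 120 N down at 2.67 m → arm 2.67 m, τ = 120 × 2.67 = 320.4 N·m counterclockwise.
Net load moment about support B = 1238 N·m counterclockwise.
Reaction R at support A is upward at 3 m, arm 3 m → moment R × 3 clockwise.
Balancing moments: R × 3 = 1238, giving R = 413 N.

R_A ≈ 413 N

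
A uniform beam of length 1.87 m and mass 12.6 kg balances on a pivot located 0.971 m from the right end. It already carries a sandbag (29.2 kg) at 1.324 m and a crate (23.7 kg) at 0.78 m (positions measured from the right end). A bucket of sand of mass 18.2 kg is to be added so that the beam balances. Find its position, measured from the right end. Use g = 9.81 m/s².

x ≈ 0.678 m from the right end

Choose the pivot (at 0.971 m from the right end) as the axis so the support reaction has zero arm there.
Beam weight: 12.6 × 9.81 = 123.6 N down at 0.935 m → arm 0.036 m, τ = 123.6 × 0.036 = 4.45 N·m clockwise.
Sandbag: 29.2 × 9.81 = 286.5 N down at 1.324 m → arm 0.353 m, τ = 286.5 × 0.353 = 101.1 N·m counterclockwise.
Crate: 23.7 × 9.81 = 232.5 N down at 0.78 m → arm 0.191 m, τ = 232.5 × 0.191 = 44.41 N·m clockwise.
Net moment of existing loads = 52.24 N·m counterclockwise.
The bucket of sand weighs 18.2 × 9.81 = 178.5 N and must supply an equal clockwise moment, so its lever arm about the pivot is 52.24 / 178.5 = 0.293 m.
That puts it at 0.971 − 0.293 = 0.678 m from the right end.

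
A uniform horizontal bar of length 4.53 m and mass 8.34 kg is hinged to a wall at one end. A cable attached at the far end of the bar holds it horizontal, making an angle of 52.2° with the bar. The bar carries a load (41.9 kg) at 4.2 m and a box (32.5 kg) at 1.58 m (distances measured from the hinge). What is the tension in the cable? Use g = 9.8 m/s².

Sum moments about the hinge (the unknown hinge reaction has zero arm there).
Beam weight: 8.34 × 9.8 = 81.73 N down at 2.265 m → arm 2.265 m, τ = 81.73 × 2.265 = 185.1 N·m clockwise.
Load: 41.9 × 9.8 = 410.6 N down at 4.2 m → arm 4.2 m, τ = 410.6 × 4.2 = 1725 N·m clockwise.
Box: 32.5 × 9.8 = 318.5 N down at 1.58 m → arm 1.58 m, τ = 318.5 × 1.58 = 503.2 N·m clockwise.
Total clockwise load moment = 2413 N·m.
The cable tension T acts at 4.53 m; only its component perpendicular to the bar, T sinθ, produces torque. sin 52.2° = 0.7902.
Στ = 0 ⇒ T × 4.53 × 0.7902 = 2413 ⇒ T = 2413 / 3.58 = 674 N.

T ≈ 674 N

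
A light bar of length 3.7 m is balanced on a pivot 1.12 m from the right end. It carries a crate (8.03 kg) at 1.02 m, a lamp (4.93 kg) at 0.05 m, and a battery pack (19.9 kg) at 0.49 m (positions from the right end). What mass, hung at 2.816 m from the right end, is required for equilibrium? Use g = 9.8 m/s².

About the pivot (at 1.12 m from the right end):
Crate: 8.03 × 9.8 = 78.69 N down at 1.02 m → arm 0.1 m, τ = 78.69 × 0.1 = 7.869 N·m clockwise.
Lamp: 4.93 × 9.8 = 48.31 N down at 0.05 m → arm 1.07 m, τ = 48.31 × 1.07 = 51.69 N·m clockwise.
Battery pack: 19.9 × 9.8 = 195 N down at 0.49 m → arm 0.63 m, τ = 195 × 0.63 = 122.8 N·m clockwise.
Net moment of known loads = 182.4 N·m clockwise.
An unknown mass m at 2.816 m has arm 1.696 m; its moment is m·g·1.696 counterclockwise.
For rotational equilibrium, m × 9.8 × 1.696 = 182.4, so m = 182.4 / (9.8 × 1.696) = 11 kg.

m ≈ 11 kg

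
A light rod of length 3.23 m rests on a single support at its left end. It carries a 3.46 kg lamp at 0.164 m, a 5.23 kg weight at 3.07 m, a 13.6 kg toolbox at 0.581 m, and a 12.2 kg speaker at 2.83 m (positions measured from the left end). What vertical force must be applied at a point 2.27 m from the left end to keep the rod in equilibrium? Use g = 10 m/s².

F ≈ 260 N

Take moments about the left end.
Lamp: 3.46 × 10 = 34.6 N down at 0.164 m → arm 0.164 m, τ = 34.6 × 0.164 = 5.674 N·m clockwise.
Weight: 5.23 × 10 = 52.3 N down at 3.07 m → arm 3.07 m, τ = 52.3 × 3.07 = 160.6 N·m clockwise.
Toolbox: 13.6 × 10 = 136 N down at 0.581 m → arm 0.581 m, τ = 136 × 0.581 = 79.02 N·m clockwise.
Speaker: 12.2 × 10 = 122 N down at 2.83 m → arm 2.83 m, τ = 122 × 2.83 = 345.3 N·m clockwise.
Net moment of the loads = 590.6 N·m clockwise.
The upward force F acts at a point 2.27 m from the left end, arm 2.27 m, giving F × 2.27 counterclockwise.
For rotational equilibrium, F × 2.27 = 590.6, so F = 590.6 / 2.27 = 260 N.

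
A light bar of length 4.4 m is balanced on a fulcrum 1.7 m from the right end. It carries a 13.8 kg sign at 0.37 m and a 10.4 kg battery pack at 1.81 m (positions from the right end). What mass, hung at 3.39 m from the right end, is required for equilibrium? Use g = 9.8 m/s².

m ≈ 10.2 kg

About the fulcrum (at 1.7 m from the right end):
Sign: 13.8 × 9.8 = 135.2 N down at 0.37 m → arm 1.33 m, τ = 135.2 × 1.33 = 179.8 N·m clockwise.
Battery pack: 10.4 × 9.8 = 101.9 N down at 1.81 m → arm 0.11 m, τ = 101.9 × 0.11 = 11.21 N·m counterclockwise.
Net moment of known loads = 168.6 N·m clockwise.
An unknown mass m at 3.39 m has arm 1.69 m; its moment is m·g·1.69 counterclockwise.
Balancing moments: m × 9.8 × 1.69 = 168.6, giving m = 168.6 / (9.8 × 1.69) = 10.2 kg.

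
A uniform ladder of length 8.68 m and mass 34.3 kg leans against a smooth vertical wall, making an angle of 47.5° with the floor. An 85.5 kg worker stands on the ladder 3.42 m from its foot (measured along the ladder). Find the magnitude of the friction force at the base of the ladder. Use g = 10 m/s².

f ≈ 466 N

Sum moments about the foot of the ladder (the floor normal and friction both act there and drop out).
Ladder weight 34.3×10 = 343 N acts at 4.34 m along the ladder; its horizontal arm is 4.34·cos47.5° = 2.932 m → τ = 1006 N·m clockwise.
Worker: 85.5×10 = 855 N at 3.42 m → arm 2.311 m → τ = 1976 N·m clockwise.
Wall normal N acts horizontally at the top; its moment arm is the height L sinθ = 8.68·sin47.5° = 6.4 m, counterclockwise.
For rotational equilibrium, N × 6.4 = 2982, so N = 466 N.
ΣFx = 0: friction at the foot balances the wall's push, so f = N_wall = 466 N.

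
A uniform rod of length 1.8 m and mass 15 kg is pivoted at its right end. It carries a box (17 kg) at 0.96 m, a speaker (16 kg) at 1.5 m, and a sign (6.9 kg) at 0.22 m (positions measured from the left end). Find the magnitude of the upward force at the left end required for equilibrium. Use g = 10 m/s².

F ≈ 242 N

Choose the right end as the axis so the unknown pivot reaction has zero arm there.
Beam weight: 15 × 10 = 150 N down at 0.9 m → arm 0.9 m, τ = 150 × 0.9 = 135 N·m counterclockwise.
Box: 17 × 10 = 170 N down at 0.96 m → arm 0.84 m, τ = 170 × 0.84 = 142.8 N·m counterclockwise.
Speaker: 16 × 10 = 160 N down at 1.5 m → arm 0.3 m, τ = 160 × 0.3 = 48 N·m counterclockwise.
Sign: 6.9 × 10 = 69 N down at 0.22 m → arm 1.58 m, τ = 69 × 1.58 = 109 N·m counterclockwise.
Net moment of the loads = 434.8 N·m counterclockwise.
The upward force F acts at the left end, arm 1.8 m, giving F × 1.8 clockwise.
Setting net torque to zero: F × 1.8 = 434.8 → F = 434.8 / 1.8 = 242 N.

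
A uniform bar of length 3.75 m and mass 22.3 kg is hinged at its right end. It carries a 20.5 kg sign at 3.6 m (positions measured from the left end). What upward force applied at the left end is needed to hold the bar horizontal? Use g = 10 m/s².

F ≈ 120 N

Taking torques about the right end:
Beam weight: 22.3 × 10 = 223 N down at 1.875 m → arm 1.875 m, τ = 223 × 1.875 = 418.1 N·m counterclockwise.
Sign: 20.5 × 10 = 205 N down at 3.6 m → arm 0.15 m, τ = 205 × 0.15 = 30.75 N·m counterclockwise.
Net moment of the loads = 448.9 N·m counterclockwise.
The upward force F acts at the left end, arm 3.75 m, giving F × 3.75 clockwise.
Balancing moments: F × 3.75 = 448.9, giving F = 448.9 / 3.75 = 120 N.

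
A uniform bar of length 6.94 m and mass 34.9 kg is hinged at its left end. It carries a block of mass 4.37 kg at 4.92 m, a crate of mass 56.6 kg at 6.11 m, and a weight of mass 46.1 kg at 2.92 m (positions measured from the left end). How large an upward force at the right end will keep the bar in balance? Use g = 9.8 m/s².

F ≈ 880 N

Choose the left end as the axis so the unknown pivot reaction has zero arm there.
Beam weight: 34.9 × 9.8 = 342 N down at 3.47 m → arm 3.47 m, τ = 342 × 3.47 = 1187 N·m clockwise.
Block: 4.37 × 9.8 = 42.83 N down at 4.92 m → arm 4.92 m, τ = 42.83 × 4.92 = 210.7 N·m clockwise.
Crate: 56.6 × 9.8 = 554.7 N down at 6.11 m → arm 6.11 m, τ = 554.7 × 6.11 = 3389 N·m clockwise.
Weight: 46.1 × 9.8 = 451.8 N down at 2.92 m → arm 2.92 m, τ = 451.8 × 2.92 = 1319 N·m clockwise.
Net moment of the loads = 6106 N·m clockwise.
The upward force F acts at the right end, arm 6.94 m, giving F × 6.94 counterclockwise.
Setting net torque to zero: F × 6.94 = 6106 → F = 6106 / 6.94 = 880 N.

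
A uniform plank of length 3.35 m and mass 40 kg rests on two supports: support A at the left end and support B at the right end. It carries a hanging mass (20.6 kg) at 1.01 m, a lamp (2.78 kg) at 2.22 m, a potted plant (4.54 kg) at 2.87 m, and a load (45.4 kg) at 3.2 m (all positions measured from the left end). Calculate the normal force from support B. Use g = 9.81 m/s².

Taking torques about support A:
Beam weight: 40 × 9.81 = 392.4 N down at 1.675 m → arm 1.675 m, τ = 392.4 × 1.675 = 657.3 N·m clockwise.
Hanging mass: 20.6 × 9.81 = 202.1 N down at 1.01 m → arm 1.01 m, τ = 202.1 × 1.01 = 204.1 N·m clockwise.
Lamp: 2.78 × 9.81 = 27.27 N down at 2.22 m → arm 2.22 m, τ = 27.27 × 2.22 = 60.54 N·m clockwise.
Potted plant: 4.54 × 9.81 = 44.54 N down at 2.87 m → arm 2.87 m, τ = 44.54 × 2.87 = 127.8 N·m clockwise.
Load: 45.4 × 9.81 = 445.4 N down at 3.2 m → arm 3.2 m, τ = 445.4 × 3.2 = 1425 N·m clockwise.
Net load moment about support A = 2475 N·m clockwise.
Reaction R at support B is upward at 3.35 m, arm 3.35 m → moment R × 3.35 counterclockwise.
Setting net torque to zero: R × 3.35 = 2475 → R = 739 N.

R_B ≈ 739 N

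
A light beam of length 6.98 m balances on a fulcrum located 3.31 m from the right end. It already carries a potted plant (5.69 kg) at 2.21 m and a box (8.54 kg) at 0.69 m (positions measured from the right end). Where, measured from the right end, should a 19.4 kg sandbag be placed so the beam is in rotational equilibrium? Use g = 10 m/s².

Sum moments about the fulcrum (at 3.31 m from the right end) (the support reaction has zero arm there).
Potted plant: 5.69 × 10 = 56.9 N down at 2.21 m → arm 1.1 m, τ = 56.9 × 1.1 = 62.59 N·m clockwise.
Box: 8.54 × 10 = 85.4 N down at 0.69 m → arm 2.62 m, τ = 85.4 × 2.62 = 223.7 N·m clockwise.
Net moment of existing loads = 286.3 N·m clockwise.
The sandbag weighs 19.4 × 10 = 194 N and must supply an equal counterclockwise moment, so its lever arm about the fulcrum is 286.3 / 194 = 1.48 m.
That puts it at 3.31 + 1.48 = 4.79 m from the right end.

x ≈ 4.79 m from the right end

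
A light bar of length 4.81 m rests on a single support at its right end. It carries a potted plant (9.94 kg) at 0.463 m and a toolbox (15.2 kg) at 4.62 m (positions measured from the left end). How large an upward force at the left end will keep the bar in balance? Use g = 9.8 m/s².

F ≈ 93.9 N

Take moments about the right end.
Potted plant: 9.94 × 9.8 = 97.41 N down at 0.463 m → arm 4.347 m, τ = 97.41 × 4.347 = 423.4 N·m counterclockwise.
Toolbox: 15.2 × 9.8 = 149 N down at 4.62 m → arm 0.19 m, τ = 149 × 0.19 = 28.31 N·m counterclockwise.
Net moment of the loads = 451.7 N·m counterclockwise.
The upward force F acts at the left end, arm 4.81 m, giving F × 4.81 clockwise.
Balancing moments: F × 4.81 = 451.7, giving F = 451.7 / 4.81 = 93.9 N.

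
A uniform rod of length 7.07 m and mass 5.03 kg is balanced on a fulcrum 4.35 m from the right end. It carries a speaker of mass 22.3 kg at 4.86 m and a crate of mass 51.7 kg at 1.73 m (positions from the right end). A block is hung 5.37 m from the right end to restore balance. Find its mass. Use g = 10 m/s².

m ≈ 126 kg

About the fulcrum (at 4.35 m from the right end):
Beam weight: 5.03 × 10 = 50.3 N down at 3.535 m → arm 0.815 m, τ = 50.3 × 0.815 = 40.99 N·m clockwise.
Speaker: 22.3 × 10 = 223 N down at 4.86 m → arm 0.51 m, τ = 223 × 0.51 = 113.7 N·m counterclockwise.
Crate: 51.7 × 10 = 517 N down at 1.73 m → arm 2.62 m, τ = 517 × 2.62 = 1355 N·m clockwise.
Net moment of known loads = 1282 N·m clockwise.
An unknown mass m at 5.37 m has arm 1.02 m; its moment is m·g·1.02 counterclockwise.
For rotational equilibrium, m × 10 × 1.02 = 1282, so m = 1282 / (10 × 1.02) = 126 kg.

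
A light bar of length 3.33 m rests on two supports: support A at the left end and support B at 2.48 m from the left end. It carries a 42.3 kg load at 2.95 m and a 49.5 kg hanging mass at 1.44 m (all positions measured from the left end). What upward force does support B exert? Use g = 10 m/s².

R_B ≈ 791 N

Take moments about support A.
Load: 42.3 × 10 = 423 N down at 2.95 m → arm 2.95 m, τ = 423 × 2.95 = 1248 N·m clockwise.
Hanging mass: 49.5 × 10 = 495 N down at 1.44 m → arm 1.44 m, τ = 495 × 1.44 = 712.8 N·m clockwise.
Net load moment about support A = 1961 N·m clockwise.
Reaction R at support B is upward at 2.48 m, arm 2.48 m → moment R × 2.48 counterclockwise.
For rotational equilibrium, R × 2.48 = 1961, so R = 791 N.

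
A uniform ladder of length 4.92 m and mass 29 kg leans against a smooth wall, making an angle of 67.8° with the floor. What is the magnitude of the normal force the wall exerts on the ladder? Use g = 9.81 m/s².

Sum moments about the foot of the ladder (the floor normal and friction both act there and drop out).
Ladder weight 29×9.81 = 284.5 N acts at 2.46 m along the ladder; its horizontal arm is 2.46·cos67.8° = 0.9295 m → τ = 264.4 N·m clockwise.
Wall normal N acts horizontally at the top; its moment arm is the height L sinθ = 4.92·sin67.8° = 4.555 m, counterclockwise.
Στ = 0 ⇒ N × 4.555 = 264.4 ⇒ N = 58 N.

N_wall ≈ 58 N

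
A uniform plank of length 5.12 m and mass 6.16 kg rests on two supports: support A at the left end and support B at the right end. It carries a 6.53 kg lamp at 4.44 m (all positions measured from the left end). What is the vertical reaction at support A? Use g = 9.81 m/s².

Taking torques about support B:
Beam weight: 6.16 × 9.81 = 60.43 N down at 2.56 m → arm 2.56 m, τ = 60.43 × 2.56 = 154.7 N·m counterclockwise.
Lamp: 6.53 × 9.81 = 64.06 N down at 4.44 m → arm 0.68 m, τ = 64.06 × 0.68 = 43.56 N·m counterclockwise.
Net load moment about support B = 198.3 N·m counterclockwise.
Reaction R at support A is upward at 0 m, arm 5.12 m → moment R × 5.12 clockwise.
For rotational equilibrium, R × 5.12 = 198.3, so R = 38.7 N.

R_A ≈ 38.7 N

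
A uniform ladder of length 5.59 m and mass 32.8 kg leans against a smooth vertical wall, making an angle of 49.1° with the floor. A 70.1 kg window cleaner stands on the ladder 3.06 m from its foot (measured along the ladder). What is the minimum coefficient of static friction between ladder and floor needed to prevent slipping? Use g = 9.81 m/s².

μ_min ≈ 0.461

About the foot of the ladder:
Ladder weight 32.8×9.81 = 321.8 N acts at 2.795 m along the ladder; its horizontal arm is 2.795·cos49.1° = 1.83 m → τ = 588.9 N·m clockwise.
Window cleaner: 70.1×9.81 = 687.7 N at 3.06 m → arm 2.004 m → τ = 1378 N·m clockwise.
Wall normal N acts horizontally at the top; its moment arm is the height L sinθ = 5.59·sin49.1° = 4.225 m, counterclockwise.
For rotational equilibrium, N × 4.225 = 1967, so N = 465.6 N.
ΣFx = 0 ⇒ f = N_wall = 465.6 N. ΣFy = 0 ⇒ N_floor = 1010 N.
μ_min = f / N_floor = 465.6 / 1010 = 0.461.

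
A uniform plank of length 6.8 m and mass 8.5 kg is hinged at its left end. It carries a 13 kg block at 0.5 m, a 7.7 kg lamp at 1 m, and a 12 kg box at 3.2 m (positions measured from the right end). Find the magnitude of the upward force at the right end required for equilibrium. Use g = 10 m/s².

Choose the left end as the axis so the unknown pivot reaction has zero arm there.
Beam weight: 8.5 × 10 = 85 N down at 3.4 m → arm 3.4 m, τ = 85 × 3.4 = 289 N·m clockwise.
Block: 13 × 10 = 130 N down at 0.5 m → arm 6.3 m, τ = 130 × 6.3 = 819 N·m clockwise.
Lamp: 7.7 × 10 = 77 N down at 1 m → arm 5.8 m, τ = 77 × 5.8 = 446.6 N·m clockwise.
Box: 12 × 10 = 120 N down at 3.2 m → arm 3.6 m, τ = 120 × 3.6 = 432 N·m clockwise.
Net moment of the loads = 1987 N·m clockwise.
The upward force F acts at the right end, arm 6.8 m, giving F × 6.8 counterclockwise.
Balancing moments: F × 6.8 = 1987, giving F = 1987 / 6.8 = 292 N.

F ≈ 292 N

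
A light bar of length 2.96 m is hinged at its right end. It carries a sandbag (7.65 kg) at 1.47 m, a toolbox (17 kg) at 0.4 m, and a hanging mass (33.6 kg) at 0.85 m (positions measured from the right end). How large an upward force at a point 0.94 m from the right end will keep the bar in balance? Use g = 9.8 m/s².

Sum moments about the right end (the unknown pivot reaction has zero arm there).
Sandbag: 7.65 × 9.8 = 74.97 N down at 1.47 m → arm 1.47 m, τ = 74.97 × 1.47 = 110.2 N·m counterclockwise.
Toolbox: 17 × 9.8 = 166.6 N down at 0.4 m → arm 0.4 m, τ = 166.6 × 0.4 = 66.64 N·m counterclockwise.
Hanging mass: 33.6 × 9.8 = 329.3 N down at 0.85 m → arm 0.85 m, τ = 329.3 × 0.85 = 279.9 N·m counterclockwise.
Net moment of the loads = 456.7 N·m counterclockwise.
The upward force F acts at a point 0.94 m from the right end, arm 0.94 m, giving F × 0.94 clockwise.
Balancing moments: F × 0.94 = 456.7, giving F = 456.7 / 0.94 = 486 N.

F ≈ 486 N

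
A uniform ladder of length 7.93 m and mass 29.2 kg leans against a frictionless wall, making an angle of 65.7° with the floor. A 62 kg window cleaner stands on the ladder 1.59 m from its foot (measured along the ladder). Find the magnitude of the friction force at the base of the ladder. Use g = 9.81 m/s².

Choose the foot of the ladder as the axis so the floor normal and friction both act there and drop out.
Ladder weight 29.2×9.81 = 286.5 N acts at 3.965 m along the ladder; its horizontal arm is 3.965·cos65.7° = 1.632 m → τ = 467.6 N·m clockwise.
Window cleaner: 62×9.81 = 608.2 N at 1.59 m → arm 0.6543 m → τ = 397.9 N·m clockwise.
Wall normal N acts horizontally at the top; its moment arm is the height L sinθ = 7.93·sin65.7° = 7.227 m, counterclockwise.
Στ = 0 ⇒ N × 7.227 = 865.5 ⇒ N = 120 N.
ΣFx = 0: friction at the foot balances the wall's push, so f = N_wall = 120 N.

f ≈ 120 N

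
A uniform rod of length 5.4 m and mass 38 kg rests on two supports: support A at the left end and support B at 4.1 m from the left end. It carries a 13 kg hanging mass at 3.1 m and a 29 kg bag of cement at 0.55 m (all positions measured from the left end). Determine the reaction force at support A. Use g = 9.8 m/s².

Choose support B as the axis so its reaction then has zero moment arm.
Beam weight: 38 × 9.8 = 372.4 N down at 2.7 m → arm 1.4 m, τ = 372.4 × 1.4 = 521.4 N·m counterclockwise.
Hanging mass: 13 × 9.8 = 127.4 N down at 3.1 m → arm 1 m, τ = 127.4 × 1 = 127.4 N·m counterclockwise.
Bag of cement: 29 × 9.8 = 284.2 N down at 0.55 m → arm 3.55 m, τ = 284.2 × 3.55 = 1009 N·m counterclockwise.
Net load moment about support B = 1658 N·m counterclockwise.
Reaction R at support A is upward at 0 m, arm 4.1 m → moment R × 4.1 clockwise.
Στ = 0 ⇒ R × 4.1 = 1658 ⇒ R = 404 N.

R_A ≈ 404 N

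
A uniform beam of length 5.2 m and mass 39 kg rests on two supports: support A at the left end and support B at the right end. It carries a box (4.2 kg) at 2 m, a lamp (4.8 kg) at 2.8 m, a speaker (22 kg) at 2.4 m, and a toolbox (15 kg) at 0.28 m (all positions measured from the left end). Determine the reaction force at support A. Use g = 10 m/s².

R_A ≈ 503 N

Choose support B as the axis so its reaction then has zero moment arm.
Beam weight: 39 × 10 = 390 N down at 2.6 m → arm 2.6 m, τ = 390 × 2.6 = 1014 N·m counterclockwise.
Box: 4.2 × 10 = 42 N down at 2 m → arm 3.2 m, τ = 42 × 3.2 = 134.4 N·m counterclockwise.
Lamp: 4.8 × 10 = 48 N down at 2.8 m → arm 2.4 m, τ = 48 × 2.4 = 115.2 N·m counterclockwise.
Speaker: 22 × 10 = 220 N down at 2.4 m → arm 2.8 m, τ = 220 × 2.8 = 616 N·m counterclockwise.
Toolbox: 15 × 10 = 150 N down at 0.28 m → arm 4.92 m, τ = 150 × 4.92 = 738 N·m counterclockwise.
Net load moment about support B = 2618 N·m counterclockwise.
Reaction R at support A is upward at 0 m, arm 5.2 m → moment R × 5.2 clockwise.
Στ = 0 ⇒ R × 5.2 = 2618 ⇒ R = 503 N.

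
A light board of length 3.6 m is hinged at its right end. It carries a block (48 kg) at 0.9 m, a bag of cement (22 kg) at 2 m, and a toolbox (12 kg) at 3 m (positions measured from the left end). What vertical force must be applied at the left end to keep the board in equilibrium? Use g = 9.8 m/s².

Take moments about the right end.
Block: 48 × 9.8 = 470.4 N down at 0.9 m → arm 2.7 m, τ = 470.4 × 2.7 = 1270 N·m counterclockwise.
Bag of cement: 22 × 9.8 = 215.6 N down at 2 m → arm 1.6 m, τ = 215.6 × 1.6 = 345 N·m counterclockwise.
Toolbox: 12 × 9.8 = 117.6 N down at 3 m → arm 0.6 m, τ = 117.6 × 0.6 = 70.56 N·m counterclockwise.
Net moment of the loads = 1686 N·m counterclockwise.
The upward force F acts at the left end, arm 3.6 m, giving F × 3.6 clockwise.
For rotational equilibrium, F × 3.6 = 1686, so F = 1686 / 3.6 = 468 N.

F ≈ 468 N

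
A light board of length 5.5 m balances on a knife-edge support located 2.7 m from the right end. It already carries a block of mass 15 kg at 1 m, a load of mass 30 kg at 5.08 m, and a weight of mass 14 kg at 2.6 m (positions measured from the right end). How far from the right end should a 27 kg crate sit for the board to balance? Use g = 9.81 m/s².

x ≈ 1.05 m from the right end

About the knife-edge support (at 2.7 m from the right end):
Block: 15 × 9.81 = 147.2 N down at 1 m → arm 1.7 m, τ = 147.2 × 1.7 = 250.2 N·m clockwise.
Load: 30 × 9.81 = 294.3 N down at 5.08 m → arm 2.38 m, τ = 294.3 × 2.38 = 700.4 N·m counterclockwise.
Weight: 14 × 9.81 = 137.3 N down at 2.6 m → arm 0.1 m, τ = 137.3 × 0.1 = 13.73 N·m clockwise.
Net moment of existing loads = 436.5 N·m counterclockwise.
The crate weighs 27 × 9.81 = 264.9 N and must supply an equal clockwise moment, so its lever arm about the knife-edge support is 436.5 / 264.9 = 1.65 m.
That puts it at 2.7 − 1.65 = 1.05 m from the right end.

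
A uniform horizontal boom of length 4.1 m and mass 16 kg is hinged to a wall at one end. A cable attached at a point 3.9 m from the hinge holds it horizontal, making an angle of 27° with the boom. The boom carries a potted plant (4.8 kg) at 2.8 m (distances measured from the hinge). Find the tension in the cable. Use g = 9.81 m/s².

T ≈ 256 N

Sum moments about the hinge (the unknown hinge reaction has zero arm there).
Beam weight: 16 × 9.81 = 157 N down at 2.05 m → arm 2.05 m, τ = 157 × 2.05 = 321.8 N·m clockwise.
Potted plant: 4.8 × 9.81 = 47.09 N down at 2.8 m → arm 2.8 m, τ = 47.09 × 2.8 = 131.9 N·m clockwise.
Total clockwise load moment = 453.7 N·m.
The cable tension T acts at 3.9 m; only its component perpendicular to the boom, T sinθ, produces torque. sin 27° = 0.454.
Balancing moments: T × 3.9 × 0.454 = 453.7, giving T = 453.7 / 1.771 = 256 N.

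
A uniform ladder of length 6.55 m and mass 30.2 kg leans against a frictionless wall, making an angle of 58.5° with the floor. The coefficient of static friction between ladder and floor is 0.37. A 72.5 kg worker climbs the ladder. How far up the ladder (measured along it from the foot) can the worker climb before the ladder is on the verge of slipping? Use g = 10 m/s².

Sum moments about the foot of the ladder (the floor normal and friction both act there and drop out).
Ladder weight 30.2×10 = 302 N acts at 3.275 m along the ladder; its horizontal arm is 3.275·cos58.5° = 1.711 m → τ = 516.7 N·m clockwise.
Worker weight 72.5×10 = 725 N at distance d → arm d·cos58.5° → τ = 725·d·0.5225 clockwise.
Wall normal N at the top has arm L sinθ = 5.585 m counterclockwise, so Στ = 0 gives N·5.585 = 516.7 + 378.8·d.
ΣFy = 0 ⇒ N_floor = 1027 N, so the maximum friction is μ_s·N_floor = 0.37×1027 = 380 N. ΣFx = 0 ⇒ N_wall = f, so at the slipping point N = 380 N.
Substituting: 380×5.585 = 516.7 + 378.8·d ⇒ d = (2122 − 516.7) / 378.8 = 4.24 m.

d ≈ 4.24 m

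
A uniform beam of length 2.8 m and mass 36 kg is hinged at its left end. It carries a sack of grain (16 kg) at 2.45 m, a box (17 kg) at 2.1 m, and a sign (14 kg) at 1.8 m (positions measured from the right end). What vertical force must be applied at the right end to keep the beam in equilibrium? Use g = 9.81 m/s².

Choose the left end as the axis so the unknown pivot reaction has zero arm there.
Beam weight: 36 × 9.81 = 353.2 N down at 1.4 m → arm 1.4 m, τ = 353.2 × 1.4 = 494.5 N·m clockwise.
Sack of grain: 16 × 9.81 = 157 N down at 2.45 m → arm 0.35 m, τ = 157 × 0.35 = 54.95 N·m clockwise.
Box: 17 × 9.81 = 166.8 N down at 2.1 m → arm 0.7 m, τ = 166.8 × 0.7 = 116.8 N·m clockwise.
Sign: 14 × 9.81 = 137.3 N down at 1.8 m → arm 1 m, τ = 137.3 × 1 = 137.3 N·m clockwise.
Net moment of the loads = 803.5 N·m clockwise.
The upward force F acts at the right end, arm 2.8 m, giving F × 2.8 counterclockwise.
For rotational equilibrium, F × 2.8 = 803.5, so F = 803.5 / 2.8 = 287 N.

F ≈ 287 N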